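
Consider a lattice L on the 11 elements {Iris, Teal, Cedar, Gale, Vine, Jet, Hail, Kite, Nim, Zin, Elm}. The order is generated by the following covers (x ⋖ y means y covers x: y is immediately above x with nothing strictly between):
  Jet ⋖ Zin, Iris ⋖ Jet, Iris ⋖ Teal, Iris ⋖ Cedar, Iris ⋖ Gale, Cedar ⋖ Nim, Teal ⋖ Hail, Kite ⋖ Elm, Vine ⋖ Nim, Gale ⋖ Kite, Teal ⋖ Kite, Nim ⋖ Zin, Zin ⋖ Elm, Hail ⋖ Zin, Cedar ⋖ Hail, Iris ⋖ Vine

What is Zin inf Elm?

Zin

Common lower bounds of {Zin, Elm}: Cedar, Hail, Iris, Jet, Nim, Teal, Vine, Zin.
The greatest among these is Zin.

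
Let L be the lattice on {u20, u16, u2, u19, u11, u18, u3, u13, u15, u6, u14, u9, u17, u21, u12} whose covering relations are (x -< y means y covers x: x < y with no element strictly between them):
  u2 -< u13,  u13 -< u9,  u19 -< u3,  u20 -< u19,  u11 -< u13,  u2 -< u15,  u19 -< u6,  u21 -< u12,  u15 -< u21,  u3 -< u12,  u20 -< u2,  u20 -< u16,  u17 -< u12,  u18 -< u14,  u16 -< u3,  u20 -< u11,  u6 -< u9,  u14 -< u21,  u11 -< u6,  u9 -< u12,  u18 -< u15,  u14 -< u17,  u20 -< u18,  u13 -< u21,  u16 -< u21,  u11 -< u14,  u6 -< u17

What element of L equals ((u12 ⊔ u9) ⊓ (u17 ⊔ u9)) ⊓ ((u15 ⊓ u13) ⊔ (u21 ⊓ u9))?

u12 ∨ u9 = u12
u17 ∨ u9 = u12
u12 ∧ u12 = u12
u15 ∧ u13 = u2
u21 ∧ u9 = u13
u2 ∨ u13 = u13
u12 ∧ u13 = u13

u13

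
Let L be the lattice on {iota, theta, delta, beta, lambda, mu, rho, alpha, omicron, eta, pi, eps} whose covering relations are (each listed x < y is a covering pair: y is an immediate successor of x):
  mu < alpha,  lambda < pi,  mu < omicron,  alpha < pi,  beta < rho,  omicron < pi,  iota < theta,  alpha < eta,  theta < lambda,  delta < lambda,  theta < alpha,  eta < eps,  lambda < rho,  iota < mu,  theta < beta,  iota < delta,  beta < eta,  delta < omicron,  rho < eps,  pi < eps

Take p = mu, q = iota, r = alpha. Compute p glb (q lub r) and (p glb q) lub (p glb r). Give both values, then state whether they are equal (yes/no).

mu; mu; yes

q lub r = alpha, so p glb (q lub r) = mu glb alpha = mu.
p glb q = iota and p glb r = mu, so (p glb q) lub (p glb r) = iota lub mu = mu.
Equal: yes.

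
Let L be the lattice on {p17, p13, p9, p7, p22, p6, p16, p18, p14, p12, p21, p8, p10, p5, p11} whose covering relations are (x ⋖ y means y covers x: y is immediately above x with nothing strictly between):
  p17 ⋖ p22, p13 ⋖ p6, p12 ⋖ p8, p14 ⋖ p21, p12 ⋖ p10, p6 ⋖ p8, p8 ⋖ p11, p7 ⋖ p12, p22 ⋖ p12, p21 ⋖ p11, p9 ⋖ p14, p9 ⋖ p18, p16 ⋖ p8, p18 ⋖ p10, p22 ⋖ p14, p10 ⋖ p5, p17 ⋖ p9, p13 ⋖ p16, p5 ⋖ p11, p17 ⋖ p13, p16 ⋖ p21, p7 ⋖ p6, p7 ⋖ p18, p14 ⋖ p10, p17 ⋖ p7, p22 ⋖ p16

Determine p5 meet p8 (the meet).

p12

Common lower bounds of {p5, p8}: p12, p17, p22, p7.
The greatest among these is p12.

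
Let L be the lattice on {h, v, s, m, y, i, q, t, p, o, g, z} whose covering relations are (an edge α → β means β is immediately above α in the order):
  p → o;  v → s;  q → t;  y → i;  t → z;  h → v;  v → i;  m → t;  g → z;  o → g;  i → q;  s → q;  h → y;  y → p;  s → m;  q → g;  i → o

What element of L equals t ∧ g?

q

t ∧ g = q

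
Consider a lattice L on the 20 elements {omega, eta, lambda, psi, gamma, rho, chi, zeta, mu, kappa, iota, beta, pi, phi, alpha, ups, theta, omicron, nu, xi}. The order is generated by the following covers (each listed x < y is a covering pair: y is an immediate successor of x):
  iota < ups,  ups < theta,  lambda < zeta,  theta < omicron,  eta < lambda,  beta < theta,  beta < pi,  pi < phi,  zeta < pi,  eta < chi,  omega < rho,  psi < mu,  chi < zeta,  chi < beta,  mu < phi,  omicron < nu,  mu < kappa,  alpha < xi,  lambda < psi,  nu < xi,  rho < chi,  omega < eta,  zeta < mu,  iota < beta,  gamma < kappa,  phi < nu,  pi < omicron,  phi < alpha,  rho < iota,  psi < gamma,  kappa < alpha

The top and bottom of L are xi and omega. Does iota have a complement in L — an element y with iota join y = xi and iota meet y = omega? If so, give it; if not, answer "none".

none

For every candidate y, either iota ∨ y ≠ xi or iota ∧ y ≠ omega; no complement exists.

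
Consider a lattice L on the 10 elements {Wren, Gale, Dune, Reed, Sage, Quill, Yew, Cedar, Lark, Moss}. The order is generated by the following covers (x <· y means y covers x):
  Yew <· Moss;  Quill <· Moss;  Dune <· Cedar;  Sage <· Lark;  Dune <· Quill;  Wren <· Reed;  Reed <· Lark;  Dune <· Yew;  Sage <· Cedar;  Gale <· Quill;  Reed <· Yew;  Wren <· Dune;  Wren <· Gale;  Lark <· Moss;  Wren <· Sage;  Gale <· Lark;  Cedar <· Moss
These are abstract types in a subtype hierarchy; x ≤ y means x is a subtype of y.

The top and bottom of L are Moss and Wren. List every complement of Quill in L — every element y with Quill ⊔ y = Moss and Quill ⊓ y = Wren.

Need y with Quill ∨ y = Moss and Quill ∧ y = Wren.
Checking each element gives: Reed, Sage.

Reed, Sage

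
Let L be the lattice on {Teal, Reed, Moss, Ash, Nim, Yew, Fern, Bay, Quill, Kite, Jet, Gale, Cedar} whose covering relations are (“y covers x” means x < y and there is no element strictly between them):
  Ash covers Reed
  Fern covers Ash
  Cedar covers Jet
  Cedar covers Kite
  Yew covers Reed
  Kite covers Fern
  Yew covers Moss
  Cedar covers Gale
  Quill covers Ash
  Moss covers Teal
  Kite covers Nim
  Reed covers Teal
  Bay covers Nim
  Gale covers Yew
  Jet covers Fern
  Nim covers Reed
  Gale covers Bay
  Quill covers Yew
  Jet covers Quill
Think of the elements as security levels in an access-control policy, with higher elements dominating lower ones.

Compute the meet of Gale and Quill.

Yew

Common lower bounds of {Gale, Quill}: Moss, Reed, Teal, Yew.
The greatest among these is Yew.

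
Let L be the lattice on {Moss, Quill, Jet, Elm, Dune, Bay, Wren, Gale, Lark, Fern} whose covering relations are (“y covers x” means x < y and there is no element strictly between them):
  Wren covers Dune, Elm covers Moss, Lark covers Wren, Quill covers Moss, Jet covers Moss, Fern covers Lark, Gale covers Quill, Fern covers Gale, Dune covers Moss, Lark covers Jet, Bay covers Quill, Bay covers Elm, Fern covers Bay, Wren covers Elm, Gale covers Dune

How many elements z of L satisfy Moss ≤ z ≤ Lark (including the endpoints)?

The interval [Moss, Lark] = {Dune, Elm, Jet, Lark, Moss, Wren}, which has 6 elements.

6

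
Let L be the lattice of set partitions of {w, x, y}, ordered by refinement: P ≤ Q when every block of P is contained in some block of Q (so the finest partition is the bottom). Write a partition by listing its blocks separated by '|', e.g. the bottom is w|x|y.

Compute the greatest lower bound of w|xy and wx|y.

w|x|y

Common lower bounds of {w|xy, wx|y}: w|x|y.
The greatest among these is w|x|y.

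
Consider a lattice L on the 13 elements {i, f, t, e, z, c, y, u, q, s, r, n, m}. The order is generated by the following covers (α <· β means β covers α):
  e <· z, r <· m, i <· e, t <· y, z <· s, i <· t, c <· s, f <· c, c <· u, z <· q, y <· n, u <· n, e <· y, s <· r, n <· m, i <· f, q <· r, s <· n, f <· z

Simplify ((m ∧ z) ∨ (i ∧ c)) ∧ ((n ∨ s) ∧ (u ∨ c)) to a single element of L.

m ∧ z = z
i ∧ c = i
z ∨ i = z
n ∨ s = n
u ∨ c = u
n ∧ u = u
z ∧ u = f

f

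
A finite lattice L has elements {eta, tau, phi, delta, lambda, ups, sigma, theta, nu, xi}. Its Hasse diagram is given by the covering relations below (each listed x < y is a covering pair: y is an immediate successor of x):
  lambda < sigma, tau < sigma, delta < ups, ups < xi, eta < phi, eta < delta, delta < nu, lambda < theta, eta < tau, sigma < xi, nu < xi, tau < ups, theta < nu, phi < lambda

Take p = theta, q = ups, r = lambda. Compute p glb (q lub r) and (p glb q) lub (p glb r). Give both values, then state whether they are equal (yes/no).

theta; lambda; no

q lub r = xi, so p glb (q lub r) = theta glb xi = theta.
p glb q = eta and p glb r = lambda, so (p glb q) lub (p glb r) = eta lub lambda = lambda.
Equal: no.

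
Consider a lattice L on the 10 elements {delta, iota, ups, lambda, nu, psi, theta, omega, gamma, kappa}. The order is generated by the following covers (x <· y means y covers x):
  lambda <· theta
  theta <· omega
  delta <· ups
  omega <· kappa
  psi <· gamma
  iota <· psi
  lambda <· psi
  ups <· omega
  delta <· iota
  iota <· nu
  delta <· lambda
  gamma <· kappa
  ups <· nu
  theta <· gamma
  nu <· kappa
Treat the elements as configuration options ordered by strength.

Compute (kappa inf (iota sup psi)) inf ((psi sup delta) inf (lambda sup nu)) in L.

iota ∨ psi = psi
kappa ∧ psi = psi
psi ∨ delta = psi
lambda ∨ nu = kappa
psi ∧ kappa = psi
psi ∧ psi = psi

psi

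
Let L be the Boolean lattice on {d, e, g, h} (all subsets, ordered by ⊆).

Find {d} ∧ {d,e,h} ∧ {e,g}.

Under ⊆, meet is intersection: {d} ∩ {d,e,h} ∩ {e,g} = ∅.

∅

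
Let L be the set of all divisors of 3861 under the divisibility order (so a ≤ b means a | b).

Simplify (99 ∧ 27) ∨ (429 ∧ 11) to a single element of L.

99 ∧ 27 = 9
429 ∧ 11 = 11
9 ∨ 11 = 99

99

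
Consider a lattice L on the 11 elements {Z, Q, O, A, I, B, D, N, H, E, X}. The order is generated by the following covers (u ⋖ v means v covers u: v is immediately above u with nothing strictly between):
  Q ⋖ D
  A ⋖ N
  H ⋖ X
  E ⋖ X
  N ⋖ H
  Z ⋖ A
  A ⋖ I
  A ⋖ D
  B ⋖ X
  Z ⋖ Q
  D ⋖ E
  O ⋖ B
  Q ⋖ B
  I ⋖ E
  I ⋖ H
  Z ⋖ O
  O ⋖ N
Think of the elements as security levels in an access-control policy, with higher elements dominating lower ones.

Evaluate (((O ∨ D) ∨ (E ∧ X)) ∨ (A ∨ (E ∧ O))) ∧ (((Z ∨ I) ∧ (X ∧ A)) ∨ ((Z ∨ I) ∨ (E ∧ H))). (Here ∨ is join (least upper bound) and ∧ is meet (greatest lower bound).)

I

O ∨ D = X
E ∧ X = E
X ∨ E = X
E ∧ O = Z
A ∨ Z = A
X ∨ A = X
Z ∨ I = I
X ∧ A = A
I ∧ A = A
Z ∨ I = I
E ∧ H = I
I ∨ I = I
A ∨ I = I
X ∧ I = I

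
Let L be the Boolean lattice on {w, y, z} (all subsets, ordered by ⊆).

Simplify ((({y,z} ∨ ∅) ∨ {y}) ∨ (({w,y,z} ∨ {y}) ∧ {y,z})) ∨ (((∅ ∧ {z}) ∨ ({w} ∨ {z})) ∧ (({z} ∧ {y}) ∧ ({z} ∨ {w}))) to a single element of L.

{y,z}

{y,z} ∨ ∅ = {y,z}
{y,z} ∨ {y} = {y,z}
{w,y,z} ∨ {y} = {w,y,z}
{w,y,z} ∧ {y,z} = {y,z}
{y,z} ∨ {y,z} = {y,z}
∅ ∧ {z} = ∅
{w} ∨ {z} = {w,z}
∅ ∨ {w,z} = {w,z}
{z} ∧ {y} = ∅
{z} ∨ {w} = {w,z}
∅ ∧ {w,z} = ∅
{w,z} ∧ ∅ = ∅
{y,z} ∨ ∅ = {y,z}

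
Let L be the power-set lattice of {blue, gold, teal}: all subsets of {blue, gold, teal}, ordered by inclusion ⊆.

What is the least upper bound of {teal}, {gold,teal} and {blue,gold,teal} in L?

Common upper bounds of {{teal}, {gold,teal}, {blue,gold,teal}}: {blue,gold,teal}.
The least among these is {blue,gold,teal}.

{blue,gold,teal}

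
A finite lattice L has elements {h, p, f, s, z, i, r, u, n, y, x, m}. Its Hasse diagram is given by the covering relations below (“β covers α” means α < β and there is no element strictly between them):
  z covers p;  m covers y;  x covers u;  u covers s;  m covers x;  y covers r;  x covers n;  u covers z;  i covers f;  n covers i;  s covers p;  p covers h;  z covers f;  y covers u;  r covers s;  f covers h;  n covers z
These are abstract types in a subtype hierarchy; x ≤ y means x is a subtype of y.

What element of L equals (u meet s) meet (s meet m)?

u ∧ s = s
s ∧ m = s
s ∧ s = s

s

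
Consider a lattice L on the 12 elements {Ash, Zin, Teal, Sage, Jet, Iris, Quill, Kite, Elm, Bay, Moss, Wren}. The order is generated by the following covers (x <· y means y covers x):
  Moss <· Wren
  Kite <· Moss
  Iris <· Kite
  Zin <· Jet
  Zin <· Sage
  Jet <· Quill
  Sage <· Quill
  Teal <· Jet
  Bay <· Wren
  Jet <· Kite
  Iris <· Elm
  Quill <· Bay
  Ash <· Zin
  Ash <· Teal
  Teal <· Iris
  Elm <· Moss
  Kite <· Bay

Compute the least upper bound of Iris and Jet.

Kite

Common upper bounds of {Iris, Jet}: Bay, Kite, Moss, Wren.
The least among these is Kite.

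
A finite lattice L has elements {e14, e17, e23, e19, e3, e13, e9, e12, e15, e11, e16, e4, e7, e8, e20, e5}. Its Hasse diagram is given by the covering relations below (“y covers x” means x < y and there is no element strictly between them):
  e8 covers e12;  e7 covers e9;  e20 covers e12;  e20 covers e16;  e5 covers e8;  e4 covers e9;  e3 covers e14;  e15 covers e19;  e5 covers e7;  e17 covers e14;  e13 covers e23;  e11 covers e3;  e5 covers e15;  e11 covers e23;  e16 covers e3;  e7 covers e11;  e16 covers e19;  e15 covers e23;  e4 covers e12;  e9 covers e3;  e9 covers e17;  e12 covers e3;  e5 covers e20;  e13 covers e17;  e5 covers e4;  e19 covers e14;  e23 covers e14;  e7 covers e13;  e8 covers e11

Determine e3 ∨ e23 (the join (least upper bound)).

e11

Common upper bounds of {e3, e23}: e11, e5, e7, e8.
The least among these is e11.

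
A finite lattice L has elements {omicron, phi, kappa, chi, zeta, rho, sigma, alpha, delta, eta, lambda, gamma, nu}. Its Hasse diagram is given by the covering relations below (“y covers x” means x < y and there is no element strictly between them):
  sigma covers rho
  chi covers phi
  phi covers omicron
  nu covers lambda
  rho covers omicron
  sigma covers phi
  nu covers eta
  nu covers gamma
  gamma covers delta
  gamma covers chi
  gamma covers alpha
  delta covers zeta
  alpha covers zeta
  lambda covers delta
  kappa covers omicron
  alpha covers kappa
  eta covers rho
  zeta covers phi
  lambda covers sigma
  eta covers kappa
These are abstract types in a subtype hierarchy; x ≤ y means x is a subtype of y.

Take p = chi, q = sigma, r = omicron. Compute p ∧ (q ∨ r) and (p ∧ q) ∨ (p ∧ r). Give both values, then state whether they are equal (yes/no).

q ∨ r = sigma, so p ∧ (q ∨ r) = chi ∧ sigma = phi.
p ∧ q = phi and p ∧ r = omicron, so (p ∧ q) ∨ (p ∧ r) = phi ∨ omicron = phi.
Equal: yes.

phi; phi; yes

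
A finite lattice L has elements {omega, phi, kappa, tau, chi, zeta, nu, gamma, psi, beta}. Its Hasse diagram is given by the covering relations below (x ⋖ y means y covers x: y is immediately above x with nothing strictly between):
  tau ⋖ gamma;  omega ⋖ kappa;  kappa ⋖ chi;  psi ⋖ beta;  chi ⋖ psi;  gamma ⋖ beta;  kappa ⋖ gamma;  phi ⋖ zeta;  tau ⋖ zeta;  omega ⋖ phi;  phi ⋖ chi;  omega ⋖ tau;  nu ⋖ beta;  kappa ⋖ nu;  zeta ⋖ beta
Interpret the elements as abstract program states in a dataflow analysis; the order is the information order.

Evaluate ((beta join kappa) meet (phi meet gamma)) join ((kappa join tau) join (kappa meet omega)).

beta ∨ kappa = beta
phi ∧ gamma = omega
beta ∧ omega = omega
kappa ∨ tau = gamma
kappa ∧ omega = omega
gamma ∨ omega = gamma
omega ∨ gamma = gamma

gamma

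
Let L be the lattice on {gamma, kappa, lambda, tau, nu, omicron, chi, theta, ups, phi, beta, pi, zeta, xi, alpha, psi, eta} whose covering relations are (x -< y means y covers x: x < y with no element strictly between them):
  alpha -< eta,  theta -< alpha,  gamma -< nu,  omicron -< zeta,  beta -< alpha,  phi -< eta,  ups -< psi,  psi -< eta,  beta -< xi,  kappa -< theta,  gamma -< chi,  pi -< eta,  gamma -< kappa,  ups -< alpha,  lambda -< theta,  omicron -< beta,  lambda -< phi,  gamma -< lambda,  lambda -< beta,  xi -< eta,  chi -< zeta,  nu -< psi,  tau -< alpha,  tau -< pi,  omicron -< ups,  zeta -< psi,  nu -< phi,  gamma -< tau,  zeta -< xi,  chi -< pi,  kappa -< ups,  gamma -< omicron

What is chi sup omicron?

zeta

Common upper bounds of {chi, omicron}: eta, psi, xi, zeta.
The least among these is zeta.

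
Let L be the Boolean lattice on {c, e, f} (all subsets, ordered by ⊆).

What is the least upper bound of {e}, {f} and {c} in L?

{c,e,f}

Under ⊆, join is union: {e} ∪ {f} ∪ {c} = {c,e,f}.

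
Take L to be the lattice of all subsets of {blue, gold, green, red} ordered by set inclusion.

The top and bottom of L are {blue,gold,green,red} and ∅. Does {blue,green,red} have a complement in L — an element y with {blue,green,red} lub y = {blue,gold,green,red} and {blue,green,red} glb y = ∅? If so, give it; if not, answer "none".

{gold}

Need y with {blue,green,red} ∨ y = {blue,gold,green,red} and {blue,green,red} ∧ y = ∅.
Checking each element gives: {gold}.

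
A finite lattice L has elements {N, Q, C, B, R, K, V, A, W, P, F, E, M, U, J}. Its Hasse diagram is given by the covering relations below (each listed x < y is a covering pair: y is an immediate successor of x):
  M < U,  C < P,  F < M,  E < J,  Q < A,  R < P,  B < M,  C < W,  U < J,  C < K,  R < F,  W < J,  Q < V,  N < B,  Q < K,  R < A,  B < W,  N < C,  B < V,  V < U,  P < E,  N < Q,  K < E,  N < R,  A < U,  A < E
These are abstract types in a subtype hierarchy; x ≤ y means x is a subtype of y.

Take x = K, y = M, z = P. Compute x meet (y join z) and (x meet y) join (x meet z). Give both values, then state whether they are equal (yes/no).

y join z = J, so x meet (y join z) = K meet J = K.
x meet y = N and x meet z = C, so (x meet y) join (x meet z) = N join C = C.
Equal: no.

K; C; no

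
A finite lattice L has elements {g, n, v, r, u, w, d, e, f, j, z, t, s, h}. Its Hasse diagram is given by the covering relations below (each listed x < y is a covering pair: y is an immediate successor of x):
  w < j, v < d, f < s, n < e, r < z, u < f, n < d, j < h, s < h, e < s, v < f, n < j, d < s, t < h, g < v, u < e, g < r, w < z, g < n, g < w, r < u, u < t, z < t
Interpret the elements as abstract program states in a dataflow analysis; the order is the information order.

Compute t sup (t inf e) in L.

t

t ∧ e = u
t ∨ u = t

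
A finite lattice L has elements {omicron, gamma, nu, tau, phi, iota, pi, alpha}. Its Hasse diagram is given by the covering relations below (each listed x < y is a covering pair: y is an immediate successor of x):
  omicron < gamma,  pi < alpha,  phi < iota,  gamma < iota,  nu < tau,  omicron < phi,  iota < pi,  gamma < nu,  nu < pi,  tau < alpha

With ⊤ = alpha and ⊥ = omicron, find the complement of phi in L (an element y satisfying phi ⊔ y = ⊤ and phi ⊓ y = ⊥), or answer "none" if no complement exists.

Need y with phi ∨ y = alpha and phi ∧ y = omicron.
Checking each element gives: tau.

tau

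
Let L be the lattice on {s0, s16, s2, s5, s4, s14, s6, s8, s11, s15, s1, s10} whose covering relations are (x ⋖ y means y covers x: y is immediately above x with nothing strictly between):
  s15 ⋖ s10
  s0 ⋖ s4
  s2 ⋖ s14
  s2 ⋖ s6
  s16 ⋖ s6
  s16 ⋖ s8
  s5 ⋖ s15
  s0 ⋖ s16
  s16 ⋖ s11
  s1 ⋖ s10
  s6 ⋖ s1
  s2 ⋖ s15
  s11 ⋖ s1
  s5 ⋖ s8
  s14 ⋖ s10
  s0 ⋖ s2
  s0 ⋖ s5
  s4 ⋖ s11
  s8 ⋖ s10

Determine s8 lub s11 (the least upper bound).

s10

Common upper bounds of {s8, s11}: s10.
The least among these is s10.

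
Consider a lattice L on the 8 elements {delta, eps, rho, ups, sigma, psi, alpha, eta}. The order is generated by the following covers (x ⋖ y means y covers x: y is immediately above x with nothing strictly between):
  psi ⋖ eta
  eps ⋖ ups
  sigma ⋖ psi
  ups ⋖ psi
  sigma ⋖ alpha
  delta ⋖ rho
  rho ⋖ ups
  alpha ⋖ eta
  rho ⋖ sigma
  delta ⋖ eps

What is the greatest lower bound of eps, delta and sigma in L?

delta

Common lower bounds of {eps, delta, sigma}: delta.
The greatest among these is delta.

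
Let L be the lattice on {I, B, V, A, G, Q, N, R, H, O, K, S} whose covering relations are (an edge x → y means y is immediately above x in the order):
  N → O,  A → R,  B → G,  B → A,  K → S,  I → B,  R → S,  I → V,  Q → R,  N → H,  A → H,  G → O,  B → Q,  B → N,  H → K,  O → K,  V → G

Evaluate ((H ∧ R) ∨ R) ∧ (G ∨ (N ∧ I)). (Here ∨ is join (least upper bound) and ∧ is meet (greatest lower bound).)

B

H ∧ R = A
A ∨ R = R
N ∧ I = I
G ∨ I = G
R ∧ G = B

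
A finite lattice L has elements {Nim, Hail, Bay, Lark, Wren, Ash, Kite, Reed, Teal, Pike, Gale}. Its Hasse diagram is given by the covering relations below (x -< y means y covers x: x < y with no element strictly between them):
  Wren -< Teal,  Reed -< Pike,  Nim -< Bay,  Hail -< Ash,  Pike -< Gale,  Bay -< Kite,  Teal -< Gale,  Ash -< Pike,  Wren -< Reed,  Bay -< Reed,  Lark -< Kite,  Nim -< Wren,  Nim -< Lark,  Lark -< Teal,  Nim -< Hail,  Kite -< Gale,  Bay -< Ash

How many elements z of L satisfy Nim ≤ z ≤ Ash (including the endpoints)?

The interval [Nim, Ash] = {Ash, Bay, Hail, Nim}, which has 4 elements.

4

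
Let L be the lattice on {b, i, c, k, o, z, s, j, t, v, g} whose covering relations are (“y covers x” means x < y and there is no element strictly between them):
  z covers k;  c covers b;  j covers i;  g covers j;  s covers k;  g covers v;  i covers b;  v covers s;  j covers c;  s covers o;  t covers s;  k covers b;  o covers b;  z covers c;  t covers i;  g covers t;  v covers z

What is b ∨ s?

Common upper bounds of {b, s}: g, s, t, v.
The least among these is s.

s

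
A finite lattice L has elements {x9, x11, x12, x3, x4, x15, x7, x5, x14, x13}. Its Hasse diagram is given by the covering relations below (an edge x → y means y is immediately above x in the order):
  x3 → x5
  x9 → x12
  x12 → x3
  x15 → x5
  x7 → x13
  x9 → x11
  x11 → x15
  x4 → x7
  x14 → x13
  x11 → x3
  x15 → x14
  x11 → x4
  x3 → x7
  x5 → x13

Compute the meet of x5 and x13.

Common lower bounds of {x5, x13}: x11, x12, x15, x3, x5, x9.
The greatest among these is x5.

x5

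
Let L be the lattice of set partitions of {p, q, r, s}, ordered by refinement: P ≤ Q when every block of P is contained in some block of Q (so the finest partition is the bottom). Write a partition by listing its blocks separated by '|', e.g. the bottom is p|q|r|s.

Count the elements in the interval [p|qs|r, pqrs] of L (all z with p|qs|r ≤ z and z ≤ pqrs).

5

The interval [p|qs|r, pqrs] = {pqrs, pqs|r, pr|qs, p|qrs, p|qs|r}, which has 5 elements.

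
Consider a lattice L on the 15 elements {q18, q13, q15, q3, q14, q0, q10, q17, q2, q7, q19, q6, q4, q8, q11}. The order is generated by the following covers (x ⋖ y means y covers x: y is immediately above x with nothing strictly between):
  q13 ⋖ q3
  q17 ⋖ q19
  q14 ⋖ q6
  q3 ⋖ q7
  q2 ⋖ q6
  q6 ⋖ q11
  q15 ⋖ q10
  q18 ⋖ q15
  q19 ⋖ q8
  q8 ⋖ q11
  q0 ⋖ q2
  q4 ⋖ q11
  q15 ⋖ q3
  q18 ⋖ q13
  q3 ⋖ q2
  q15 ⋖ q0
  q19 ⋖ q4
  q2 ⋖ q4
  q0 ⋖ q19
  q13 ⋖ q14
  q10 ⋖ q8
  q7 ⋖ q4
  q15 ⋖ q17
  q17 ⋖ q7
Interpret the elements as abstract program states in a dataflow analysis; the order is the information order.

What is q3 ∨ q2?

Common upper bounds of {q3, q2}: q11, q2, q4, q6.
The least among these is q2.

q2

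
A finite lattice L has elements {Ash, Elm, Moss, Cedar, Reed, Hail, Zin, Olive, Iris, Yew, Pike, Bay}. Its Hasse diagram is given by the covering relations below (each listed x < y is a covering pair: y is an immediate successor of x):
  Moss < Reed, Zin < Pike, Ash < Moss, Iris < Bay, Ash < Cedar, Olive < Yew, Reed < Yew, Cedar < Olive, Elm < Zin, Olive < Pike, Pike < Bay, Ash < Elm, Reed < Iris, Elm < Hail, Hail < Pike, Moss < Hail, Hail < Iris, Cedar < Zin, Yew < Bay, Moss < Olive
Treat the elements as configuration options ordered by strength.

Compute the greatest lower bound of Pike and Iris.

Hail

Common lower bounds of {Pike, Iris}: Ash, Elm, Hail, Moss.
The greatest among these is Hail.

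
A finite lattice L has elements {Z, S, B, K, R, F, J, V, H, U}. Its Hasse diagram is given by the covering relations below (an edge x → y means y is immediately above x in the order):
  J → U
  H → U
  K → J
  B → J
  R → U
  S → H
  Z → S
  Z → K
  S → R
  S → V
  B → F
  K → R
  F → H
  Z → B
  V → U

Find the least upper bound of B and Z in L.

Common upper bounds of {B, Z}: B, F, H, J, U.
The least among these is B.

B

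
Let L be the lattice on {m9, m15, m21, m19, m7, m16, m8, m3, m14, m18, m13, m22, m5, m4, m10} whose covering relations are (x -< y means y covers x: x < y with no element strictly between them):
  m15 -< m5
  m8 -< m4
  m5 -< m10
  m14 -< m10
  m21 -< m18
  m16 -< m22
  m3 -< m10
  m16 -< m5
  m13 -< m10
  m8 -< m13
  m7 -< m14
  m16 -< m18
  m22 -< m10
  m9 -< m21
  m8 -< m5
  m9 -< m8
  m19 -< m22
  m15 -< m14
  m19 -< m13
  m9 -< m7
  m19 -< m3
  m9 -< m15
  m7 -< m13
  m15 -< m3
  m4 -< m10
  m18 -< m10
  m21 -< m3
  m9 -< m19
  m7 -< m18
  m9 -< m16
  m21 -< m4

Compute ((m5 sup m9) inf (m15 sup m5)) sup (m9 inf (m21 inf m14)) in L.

m5 ∨ m9 = m5
m15 ∨ m5 = m5
m5 ∧ m5 = m5
m21 ∧ m14 = m9
m9 ∧ m9 = m9
m5 ∨ m9 = m5

m5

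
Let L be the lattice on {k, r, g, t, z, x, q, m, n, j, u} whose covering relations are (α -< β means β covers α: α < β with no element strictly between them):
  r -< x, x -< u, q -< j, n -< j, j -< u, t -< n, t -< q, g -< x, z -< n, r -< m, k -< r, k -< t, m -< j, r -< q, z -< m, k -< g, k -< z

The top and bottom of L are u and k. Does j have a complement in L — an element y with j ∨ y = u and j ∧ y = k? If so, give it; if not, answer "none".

g

Need y with j ∨ y = u and j ∧ y = k.
Checking each element gives: g.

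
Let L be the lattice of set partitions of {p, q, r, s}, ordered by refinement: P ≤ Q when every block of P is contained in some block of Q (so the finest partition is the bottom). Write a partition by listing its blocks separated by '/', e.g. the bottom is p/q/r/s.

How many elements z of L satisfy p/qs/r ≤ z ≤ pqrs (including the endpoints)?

The interval [p/qs/r, pqrs] = {p/qrs, p/qs/r, pqrs, pqs/r, pr/qs}, which has 5 elements.

5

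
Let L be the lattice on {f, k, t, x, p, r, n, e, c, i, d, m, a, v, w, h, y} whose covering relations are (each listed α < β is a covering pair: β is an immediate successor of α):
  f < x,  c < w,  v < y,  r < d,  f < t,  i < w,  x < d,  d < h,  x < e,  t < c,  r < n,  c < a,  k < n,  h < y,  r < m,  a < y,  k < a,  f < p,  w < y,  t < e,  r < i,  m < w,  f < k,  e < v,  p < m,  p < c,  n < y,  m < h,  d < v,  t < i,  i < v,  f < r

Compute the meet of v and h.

Common lower bounds of {v, h}: d, f, r, x.
The greatest among these is d.

d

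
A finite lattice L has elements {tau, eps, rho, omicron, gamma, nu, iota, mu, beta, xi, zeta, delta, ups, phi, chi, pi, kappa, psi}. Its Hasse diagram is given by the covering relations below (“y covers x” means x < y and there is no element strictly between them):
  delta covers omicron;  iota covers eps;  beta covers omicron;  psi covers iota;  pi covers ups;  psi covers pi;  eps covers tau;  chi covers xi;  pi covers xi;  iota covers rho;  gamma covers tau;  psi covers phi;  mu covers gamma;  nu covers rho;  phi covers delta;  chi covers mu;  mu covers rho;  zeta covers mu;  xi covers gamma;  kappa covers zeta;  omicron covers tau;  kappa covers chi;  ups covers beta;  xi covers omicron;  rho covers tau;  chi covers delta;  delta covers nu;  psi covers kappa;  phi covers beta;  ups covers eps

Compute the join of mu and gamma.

mu

Common upper bounds of {mu, gamma}: chi, kappa, mu, psi, zeta.
The least among these is mu.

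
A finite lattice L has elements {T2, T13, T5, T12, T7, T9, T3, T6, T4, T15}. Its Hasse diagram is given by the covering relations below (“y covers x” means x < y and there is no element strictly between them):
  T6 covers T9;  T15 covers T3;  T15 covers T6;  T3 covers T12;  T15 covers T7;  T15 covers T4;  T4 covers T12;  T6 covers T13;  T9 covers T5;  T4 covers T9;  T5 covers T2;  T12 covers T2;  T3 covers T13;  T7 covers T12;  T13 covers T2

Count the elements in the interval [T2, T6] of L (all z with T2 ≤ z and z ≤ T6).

The interval [T2, T6] = {T13, T2, T5, T6, T9}, which has 5 elements.

5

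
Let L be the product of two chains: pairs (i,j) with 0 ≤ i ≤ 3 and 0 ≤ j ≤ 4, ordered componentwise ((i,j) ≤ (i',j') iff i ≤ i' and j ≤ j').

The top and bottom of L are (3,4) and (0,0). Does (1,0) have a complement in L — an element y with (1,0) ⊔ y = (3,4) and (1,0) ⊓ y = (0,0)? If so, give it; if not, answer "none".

For every candidate y, either (1,0) ∨ y ≠ (3,4) or (1,0) ∧ y ≠ (0,0); no complement exists.

none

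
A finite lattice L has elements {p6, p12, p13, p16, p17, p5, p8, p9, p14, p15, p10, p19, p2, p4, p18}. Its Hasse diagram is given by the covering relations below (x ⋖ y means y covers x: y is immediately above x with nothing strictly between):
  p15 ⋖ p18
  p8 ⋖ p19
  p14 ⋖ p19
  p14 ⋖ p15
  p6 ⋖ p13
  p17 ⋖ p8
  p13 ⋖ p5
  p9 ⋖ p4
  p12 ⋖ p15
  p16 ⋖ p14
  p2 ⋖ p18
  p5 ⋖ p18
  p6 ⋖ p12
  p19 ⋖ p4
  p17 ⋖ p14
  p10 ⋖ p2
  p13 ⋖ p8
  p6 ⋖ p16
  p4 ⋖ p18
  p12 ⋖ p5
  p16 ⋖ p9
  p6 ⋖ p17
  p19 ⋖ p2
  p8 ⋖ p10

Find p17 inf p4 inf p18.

Common lower bounds of {p17, p4, p18}: p17, p6.
The greatest among these is p17.

p17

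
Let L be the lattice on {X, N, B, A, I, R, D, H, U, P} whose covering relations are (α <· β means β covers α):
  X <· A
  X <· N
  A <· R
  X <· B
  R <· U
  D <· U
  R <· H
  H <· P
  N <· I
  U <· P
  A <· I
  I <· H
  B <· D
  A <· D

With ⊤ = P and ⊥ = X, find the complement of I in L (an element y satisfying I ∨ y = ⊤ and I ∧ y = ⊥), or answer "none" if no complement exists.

Need y with I ∨ y = P and I ∧ y = X.
Checking each element gives: B.

B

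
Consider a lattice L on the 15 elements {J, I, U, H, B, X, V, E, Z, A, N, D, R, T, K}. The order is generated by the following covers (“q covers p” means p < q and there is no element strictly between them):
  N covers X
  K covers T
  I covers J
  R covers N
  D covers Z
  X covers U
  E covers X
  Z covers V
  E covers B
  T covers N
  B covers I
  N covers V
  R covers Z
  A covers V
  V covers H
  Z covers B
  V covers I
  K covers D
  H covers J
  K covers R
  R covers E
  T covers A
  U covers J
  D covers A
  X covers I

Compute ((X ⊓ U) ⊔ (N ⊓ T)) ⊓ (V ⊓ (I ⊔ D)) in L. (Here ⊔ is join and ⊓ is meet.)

X ∧ U = U
N ∧ T = N
U ∨ N = N
I ∨ D = D
V ∧ D = V
N ∧ V = V

V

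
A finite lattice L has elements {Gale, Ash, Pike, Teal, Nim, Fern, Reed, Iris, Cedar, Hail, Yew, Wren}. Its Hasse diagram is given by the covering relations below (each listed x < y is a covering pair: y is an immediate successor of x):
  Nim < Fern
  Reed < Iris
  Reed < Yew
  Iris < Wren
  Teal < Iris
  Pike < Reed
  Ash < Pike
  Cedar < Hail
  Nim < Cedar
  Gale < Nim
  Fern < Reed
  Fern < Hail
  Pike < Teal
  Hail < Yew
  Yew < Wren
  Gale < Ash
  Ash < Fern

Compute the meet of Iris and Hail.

Fern

Common lower bounds of {Iris, Hail}: Ash, Fern, Gale, Nim.
The greatest among these is Fern.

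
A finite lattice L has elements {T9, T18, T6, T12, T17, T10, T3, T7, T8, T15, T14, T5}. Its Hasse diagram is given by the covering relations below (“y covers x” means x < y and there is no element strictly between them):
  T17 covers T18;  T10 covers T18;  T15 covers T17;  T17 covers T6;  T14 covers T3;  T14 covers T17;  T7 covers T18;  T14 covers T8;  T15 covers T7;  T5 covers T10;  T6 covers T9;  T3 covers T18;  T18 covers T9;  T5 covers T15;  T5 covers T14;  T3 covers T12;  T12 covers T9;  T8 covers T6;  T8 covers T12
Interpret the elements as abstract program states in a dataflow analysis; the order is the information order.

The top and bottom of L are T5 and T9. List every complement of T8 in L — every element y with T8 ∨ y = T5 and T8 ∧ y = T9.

T10, T7

Need y with T8 ∨ y = T5 and T8 ∧ y = T9.
Checking each element gives: T10, T7.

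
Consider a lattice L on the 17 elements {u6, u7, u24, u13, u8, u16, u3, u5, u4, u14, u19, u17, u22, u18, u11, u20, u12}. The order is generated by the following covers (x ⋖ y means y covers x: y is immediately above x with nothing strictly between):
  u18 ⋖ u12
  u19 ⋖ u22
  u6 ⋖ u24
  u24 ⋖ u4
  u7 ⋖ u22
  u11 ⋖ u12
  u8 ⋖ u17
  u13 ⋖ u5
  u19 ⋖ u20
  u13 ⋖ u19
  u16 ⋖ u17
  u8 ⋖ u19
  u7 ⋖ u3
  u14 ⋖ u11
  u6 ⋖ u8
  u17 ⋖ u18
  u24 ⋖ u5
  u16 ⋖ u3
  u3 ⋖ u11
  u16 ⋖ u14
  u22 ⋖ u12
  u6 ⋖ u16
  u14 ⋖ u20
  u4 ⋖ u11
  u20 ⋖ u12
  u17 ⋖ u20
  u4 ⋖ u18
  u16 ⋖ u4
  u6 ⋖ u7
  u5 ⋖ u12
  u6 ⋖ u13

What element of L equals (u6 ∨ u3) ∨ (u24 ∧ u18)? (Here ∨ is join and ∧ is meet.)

u11

u6 ∨ u3 = u3
u24 ∧ u18 = u24
u3 ∨ u24 = u11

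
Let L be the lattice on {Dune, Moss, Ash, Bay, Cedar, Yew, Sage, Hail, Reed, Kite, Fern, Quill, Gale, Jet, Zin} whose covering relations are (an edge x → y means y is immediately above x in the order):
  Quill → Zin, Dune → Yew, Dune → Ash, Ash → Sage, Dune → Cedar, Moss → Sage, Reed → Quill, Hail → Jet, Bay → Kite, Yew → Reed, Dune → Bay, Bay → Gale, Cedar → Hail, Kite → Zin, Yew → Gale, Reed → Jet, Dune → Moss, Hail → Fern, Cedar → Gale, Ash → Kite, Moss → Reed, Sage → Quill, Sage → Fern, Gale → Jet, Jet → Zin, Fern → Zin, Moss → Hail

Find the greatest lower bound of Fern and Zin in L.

Fern

Common lower bounds of {Fern, Zin}: Ash, Cedar, Dune, Fern, Hail, Moss, Sage.
The greatest among these is Fern.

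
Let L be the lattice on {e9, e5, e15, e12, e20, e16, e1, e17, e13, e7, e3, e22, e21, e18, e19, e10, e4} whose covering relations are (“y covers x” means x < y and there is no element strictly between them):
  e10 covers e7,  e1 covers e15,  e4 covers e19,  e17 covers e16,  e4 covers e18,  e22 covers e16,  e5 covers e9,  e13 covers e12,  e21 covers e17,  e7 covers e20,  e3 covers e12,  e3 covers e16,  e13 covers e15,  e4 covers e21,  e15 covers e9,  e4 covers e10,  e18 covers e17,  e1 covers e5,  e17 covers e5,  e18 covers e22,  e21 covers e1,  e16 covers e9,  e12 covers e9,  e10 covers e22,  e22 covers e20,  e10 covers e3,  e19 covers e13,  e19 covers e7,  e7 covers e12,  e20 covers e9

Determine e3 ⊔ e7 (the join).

Common upper bounds of {e3, e7}: e10, e4.
The least among these is e10.

e10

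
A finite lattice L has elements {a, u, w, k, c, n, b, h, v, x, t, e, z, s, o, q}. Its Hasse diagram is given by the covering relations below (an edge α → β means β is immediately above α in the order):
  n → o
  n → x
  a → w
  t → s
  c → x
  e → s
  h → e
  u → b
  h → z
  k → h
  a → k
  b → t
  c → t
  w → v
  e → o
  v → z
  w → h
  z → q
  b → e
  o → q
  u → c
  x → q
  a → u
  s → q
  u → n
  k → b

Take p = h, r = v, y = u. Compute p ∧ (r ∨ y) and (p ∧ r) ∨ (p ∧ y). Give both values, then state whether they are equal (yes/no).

h; w; no

r ∨ y = q, so p ∧ (r ∨ y) = h ∧ q = h.
p ∧ r = w and p ∧ y = a, so (p ∧ r) ∨ (p ∧ y) = w ∨ a = w.
Equal: no.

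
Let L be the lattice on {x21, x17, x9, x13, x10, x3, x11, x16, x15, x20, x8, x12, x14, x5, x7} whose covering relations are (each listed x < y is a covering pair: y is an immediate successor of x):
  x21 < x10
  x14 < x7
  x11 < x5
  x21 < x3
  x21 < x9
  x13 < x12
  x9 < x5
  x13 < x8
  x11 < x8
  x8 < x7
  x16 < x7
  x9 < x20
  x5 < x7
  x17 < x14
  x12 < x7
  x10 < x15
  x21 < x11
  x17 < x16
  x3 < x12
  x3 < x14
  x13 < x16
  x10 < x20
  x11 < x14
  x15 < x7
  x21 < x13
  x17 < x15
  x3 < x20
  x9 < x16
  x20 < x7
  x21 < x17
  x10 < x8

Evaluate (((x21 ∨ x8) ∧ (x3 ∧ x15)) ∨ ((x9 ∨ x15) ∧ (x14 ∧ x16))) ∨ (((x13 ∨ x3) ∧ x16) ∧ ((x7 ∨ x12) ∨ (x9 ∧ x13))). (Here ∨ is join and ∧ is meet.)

x16

x21 ∨ x8 = x8
x3 ∧ x15 = x21
x8 ∧ x21 = x21
x9 ∨ x15 = x7
x14 ∧ x16 = x17
x7 ∧ x17 = x17
x21 ∨ x17 = x17
x13 ∨ x3 = x12
x12 ∧ x16 = x13
x7 ∨ x12 = x7
x9 ∧ x13 = x21
x7 ∨ x21 = x7
x13 ∧ x7 = x13
x17 ∨ x13 = x16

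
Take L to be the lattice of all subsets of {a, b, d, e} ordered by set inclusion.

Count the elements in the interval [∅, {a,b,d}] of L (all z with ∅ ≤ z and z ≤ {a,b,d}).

8

The interval [∅, {a,b,d}] = {{a,b,d}, {a,b}, {a,d}, {a}, {b,d}, {b}, {d}, ∅}, which has 8 elements.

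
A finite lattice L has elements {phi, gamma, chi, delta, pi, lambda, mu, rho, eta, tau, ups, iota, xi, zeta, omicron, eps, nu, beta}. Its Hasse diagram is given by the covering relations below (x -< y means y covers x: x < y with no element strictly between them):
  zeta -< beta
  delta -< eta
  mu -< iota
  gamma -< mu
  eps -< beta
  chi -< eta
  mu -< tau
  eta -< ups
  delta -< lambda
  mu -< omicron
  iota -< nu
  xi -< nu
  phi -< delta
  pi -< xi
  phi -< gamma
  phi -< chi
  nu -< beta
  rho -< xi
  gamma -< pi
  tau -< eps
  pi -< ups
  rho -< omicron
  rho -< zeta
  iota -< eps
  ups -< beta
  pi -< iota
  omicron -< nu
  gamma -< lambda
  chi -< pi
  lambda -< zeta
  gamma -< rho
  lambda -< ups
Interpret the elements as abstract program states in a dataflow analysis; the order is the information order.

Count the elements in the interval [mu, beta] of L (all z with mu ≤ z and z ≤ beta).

7

The interval [mu, beta] = {beta, eps, iota, mu, nu, omicron, tau}, which has 7 elements.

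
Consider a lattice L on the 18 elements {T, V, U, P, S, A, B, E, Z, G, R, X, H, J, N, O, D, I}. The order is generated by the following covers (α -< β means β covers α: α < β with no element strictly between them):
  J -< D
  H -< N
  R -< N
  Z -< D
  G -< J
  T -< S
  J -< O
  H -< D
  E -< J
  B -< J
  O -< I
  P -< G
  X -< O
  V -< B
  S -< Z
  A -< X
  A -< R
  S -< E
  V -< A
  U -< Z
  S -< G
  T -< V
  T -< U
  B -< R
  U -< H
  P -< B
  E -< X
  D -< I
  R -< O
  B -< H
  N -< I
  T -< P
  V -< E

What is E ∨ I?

Common upper bounds of {E, I}: I.
The least among these is I.

I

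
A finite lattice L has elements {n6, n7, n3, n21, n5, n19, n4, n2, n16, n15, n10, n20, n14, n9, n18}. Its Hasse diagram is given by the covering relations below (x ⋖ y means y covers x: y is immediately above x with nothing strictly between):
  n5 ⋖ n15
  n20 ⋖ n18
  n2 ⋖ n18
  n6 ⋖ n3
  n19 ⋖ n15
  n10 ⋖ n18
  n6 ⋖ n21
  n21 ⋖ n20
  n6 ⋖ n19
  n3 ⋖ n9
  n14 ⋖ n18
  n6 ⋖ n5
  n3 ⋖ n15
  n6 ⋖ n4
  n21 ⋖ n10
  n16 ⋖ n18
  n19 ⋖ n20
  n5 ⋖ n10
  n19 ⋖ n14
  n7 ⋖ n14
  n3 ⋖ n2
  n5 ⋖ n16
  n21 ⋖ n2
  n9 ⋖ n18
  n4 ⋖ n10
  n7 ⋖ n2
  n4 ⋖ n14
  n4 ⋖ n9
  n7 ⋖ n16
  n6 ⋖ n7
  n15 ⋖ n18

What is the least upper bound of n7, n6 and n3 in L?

Common upper bounds of {n7, n6, n3}: n18, n2.
The least among these is n2.

n2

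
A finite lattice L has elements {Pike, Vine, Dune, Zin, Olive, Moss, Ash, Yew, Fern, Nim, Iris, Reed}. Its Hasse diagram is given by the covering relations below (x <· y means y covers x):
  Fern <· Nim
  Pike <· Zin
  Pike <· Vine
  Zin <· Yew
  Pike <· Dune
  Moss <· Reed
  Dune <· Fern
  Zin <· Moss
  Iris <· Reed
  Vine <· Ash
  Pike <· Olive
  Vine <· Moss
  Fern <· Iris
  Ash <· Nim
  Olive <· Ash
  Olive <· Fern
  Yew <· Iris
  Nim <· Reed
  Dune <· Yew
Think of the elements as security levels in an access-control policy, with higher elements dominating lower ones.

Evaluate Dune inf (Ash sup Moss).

Ash ∨ Moss = Reed
Dune ∧ Reed = Dune

Dune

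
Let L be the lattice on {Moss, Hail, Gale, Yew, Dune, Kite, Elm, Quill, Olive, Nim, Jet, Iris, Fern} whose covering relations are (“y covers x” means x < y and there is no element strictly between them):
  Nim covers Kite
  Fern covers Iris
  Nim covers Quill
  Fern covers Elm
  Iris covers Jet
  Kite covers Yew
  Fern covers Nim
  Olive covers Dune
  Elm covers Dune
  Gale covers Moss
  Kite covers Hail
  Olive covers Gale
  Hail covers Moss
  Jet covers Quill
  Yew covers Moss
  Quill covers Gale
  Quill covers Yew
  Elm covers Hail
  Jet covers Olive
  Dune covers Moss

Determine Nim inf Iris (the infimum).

Quill

Common lower bounds of {Nim, Iris}: Gale, Moss, Quill, Yew.
The greatest among these is Quill.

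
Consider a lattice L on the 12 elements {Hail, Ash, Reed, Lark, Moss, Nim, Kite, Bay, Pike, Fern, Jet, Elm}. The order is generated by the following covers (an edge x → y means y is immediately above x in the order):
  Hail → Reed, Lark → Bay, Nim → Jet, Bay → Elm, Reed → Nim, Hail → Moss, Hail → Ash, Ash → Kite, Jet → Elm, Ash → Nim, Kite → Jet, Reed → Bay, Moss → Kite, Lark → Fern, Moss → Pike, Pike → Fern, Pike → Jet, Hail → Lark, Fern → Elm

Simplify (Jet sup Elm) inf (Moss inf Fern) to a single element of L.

Moss

Jet ∨ Elm = Elm
Moss ∧ Fern = Moss
Elm ∧ Moss = Moss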